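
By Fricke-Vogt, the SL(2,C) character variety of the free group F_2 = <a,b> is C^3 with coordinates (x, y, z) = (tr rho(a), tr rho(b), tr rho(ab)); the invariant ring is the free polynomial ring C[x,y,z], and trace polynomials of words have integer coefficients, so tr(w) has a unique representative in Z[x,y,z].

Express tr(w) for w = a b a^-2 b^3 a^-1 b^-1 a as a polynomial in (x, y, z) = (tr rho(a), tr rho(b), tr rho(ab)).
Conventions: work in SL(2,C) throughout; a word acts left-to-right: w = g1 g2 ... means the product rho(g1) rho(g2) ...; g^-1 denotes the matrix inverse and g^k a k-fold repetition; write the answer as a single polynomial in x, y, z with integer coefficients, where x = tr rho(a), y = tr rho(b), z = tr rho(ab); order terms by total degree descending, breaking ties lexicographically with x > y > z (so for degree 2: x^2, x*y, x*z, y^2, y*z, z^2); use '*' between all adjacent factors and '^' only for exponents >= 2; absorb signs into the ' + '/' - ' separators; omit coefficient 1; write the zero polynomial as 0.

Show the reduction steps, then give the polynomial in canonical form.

-x^4*y^4*z + x^5*y^3 + x^3*y^5 + 2*x^3*y^3*z^2 + x^4*y^2*z - x^2*y^2*z^3 - 2*x^5*y - 7*x^3*y^3 - 3*x^3*y*z^2 - x*y^5 - x*y^3*z^2 + x^4*z + 3*x^2*y^2*z + x^2*z^3 + 10*x^3*y + 7*x*y^3 + 2*x*y*z^2 - 4*x^2*z - y^2*z - 10*x*y + z

so tr(b^2 a) = tr(b) * tr(a b) - tr(a) = y*z - x
tr(b^2) = tr(b) * tr(b) - tr(1) = y^2 - 2
tr(a^2 b^2) = tr(a) * tr(b^2 a) - tr(b^2) = x*y*z - x^2 - y^2 + 2
tr(a^2 b) = tr(a) * tr(b a) - tr(b) = x*z - y
tr(b^2 a^2 b) = tr(b) * tr(a^2 b^2) - tr(a^2 b) = x*y^2*z - x^2*y - y^3 - x*z + 3*y
tr(a b a b) = tr(a b) * tr(a b) - tr(1)   [split at repeated a] = z^2 - 2
so tr(b a b^2 a) = tr(b) * tr(a b a b) - tr(a b a) = y*z^2 - x*z - y
tr(b a b^2) = tr(b) * tr(a b^2) - tr(a b) = y^2*z - x*y - z
tr(b^2 a^2 b a) = tr(a) * tr(b a b^2 a) - tr(b a b^2) = x*y*z^2 - x^2*z - y^2*z + z
tr(a^2 b a^-1 b^2) = tr(b^2 a^2 b) * tr(a) - tr(b^2 a^2 b a) = x^2*y^2*z - x^3*y - x*y^3 - x*y*z^2 + y^2*z + 3*x*y - z
tr(b^4 a^2) = tr(b) * tr(a^2 b^3) - tr(a^2 b^2) = x*y^3*z - x^2*y^2 - y^4 - 2*x*y*z + x^2 + 4*y^2 - 2
tr(b^4 a) = tr(b) * tr(b^2 a b) - tr(b^2 a) = y^3*z - x*y^2 - 2*y*z + x
tr(b^3 a^3 b) = tr(a) * tr(b^4 a^2) - tr(b^4 a) = x^2*y^3*z - x^3*y^2 - x*y^4 - 2*x^2*y*z - y^3*z + x^3 + 5*x*y^2 + 2*y*z - 3*x
reduce: tr(a^2 b a b) = tr(a) * tr(b a b a) - tr(b a b) = x*z^2 - y*z - x
tr(a b a b^3 a) = tr(b) * tr(a^2 b a b^2) - tr(a^2 b a b) = x*y^2*z^2 - x^2*y*z - y^3*z - x*z^2 + 2*y*z + x
tr(a b a b^3) = tr(b) * tr(a b a b^2) - tr(a b a b) = y^2*z^2 - x*y*z - y^2 - z^2 + 2
tr(b^3 a^3 b a) = tr(a) * tr(a b a b^3 a) - tr(a b a b^3) = x^2*y^2*z^2 - x^3*y*z - x*y^3*z - x^2*z^2 - y^2*z^2 + 3*x*y*z + x^2 + y^2 + z^2 - 2
reduce: tr(a^2 b a^-1 b^3 a) = tr(b^3 a^3 b) * tr(a) - tr(b^3 a^3 b a) = x^3*y^3*z - x^4*y^2 - x^2*y^4 - x^2*y^2*z^2 - x^3*y*z + x^4 + 5*x^2*y^2 + x^2*z^2 + y^2*z^2 - x*y*z - 4*x^2 - y^2 - z^2 + 2
tr(b a b a^2 b) = tr(a) * tr(b^2 a b a) - tr(b^2 a b) = x*y*z^2 - x^2*z - y^2*z + z
tr(b^2 a b a^2 b) = tr(b) * tr(b a b a^2 b) - tr(b a b a^2) = x*y^2*z^2 - x^2*y*z - y^3*z - x*z^2 + 2*y*z + x
reduce: tr(b^3 a b a^2 b) = tr(b) * tr(b^2 a b a^2 b) - tr(b^2 a b a^2) = x*y^3*z^2 - x^2*y^2*z - y^4*z - 2*x*y*z^2 + x^2*z + 3*y^2*z + x*y - z
so tr(a b a b a b) = tr(b a) * tr(b a b a) - tr(b^-1 a^-1)   [split at repeated b] = z^3 - 3*z
so tr(b a b^2 a b a) = tr(b) * tr(a b a b a b) - tr(a b a b a) = y*z^3 - x*z^2 - 2*y*z + x
so tr(b a b^2 a b) = tr(b) * tr(a b^2 a b) - tr(a b^2 a) = y^2*z^2 - 2*x*y*z + x^2 - 2
reduce: tr(b a b a^2 b a b) = tr(a) * tr(b a b^2 a b a) - tr(b a b^2 a b) = x*y*z^3 - x^2*z^2 - y^2*z^2 + 2
tr(b a b a^2 b a) = tr(a) * tr(b a b a b a) - tr(b a b a b) = x*z^3 - y*z^2 - 2*x*z + y
reduce: tr(b^3 a b a^2 b a) = tr(b) * tr(b a b a^2 b a b) - tr(b a b a^2 b a) = x*y^2*z^3 - x^2*y*z^2 - y^3*z^2 - x*z^3 + y*z^2 + 2*x*z + y
reduce: tr(a^2 b a^-1 b^3 a b) = tr(b^3 a b a^2 b) * tr(a) - tr(b^3 a b a^2 b a) = x^2*y^3*z^2 - x^3*y^2*z - x*y^4*z - x*y^2*z^3 - x^2*y*z^2 + y^3*z^2 + x^3*z + 3*x*y^2*z + x*z^3 + x^2*y - y*z^2 - 3*x*z - y
tr(b^-1 a^2 b a^-1 b^3 a) = tr(a^2 b a^-1 b^3 a) * tr(b) - tr(a^2 b a^-1 b^3 a b) = x^3*y^4*z - x^4*y^3 - x^2*y^5 - 2*x^2*y^3*z^2 + x*y^4*z + x*y^2*z^3 + x^4*y + 5*x^2*y^3 + 2*x^2*y*z^2 - x^3*z - 4*x*y^2*z - x*z^3 - 5*x^2*y - y^3 + 3*x*z + 3*y
tr(b^3 a^-1 b^-1 a^2 b a^-1) = tr(b^-1 a^2 b a^-1 b^3) * tr(a) - tr(b^-1 a^2 b a^-1 b^3 a) = -x^3*y^4*z + x^4*y^3 + x^2*y^5 + 2*x^2*y^3*z^2 + x^3*y^2*z - x*y^4*z - x*y^2*z^3 - 2*x^4*y - 6*x^2*y^3 - 3*x^2*y*z^2 + x^3*z + 5*x*y^2*z + x*z^3 + 8*x^2*y + y^3 - 4*x*z - 3*y
tr(b^-1 a^2 b^4 a) = tr(a^2 b^4 a) * tr(b) - tr(a^2 b^4 a b) = x^2*y^4*z - x^3*y^3 - x*y^5 - x*y^3*z^2 - x^2*y^2*z + x^3*y + 5*x*y^3 + 2*x*y*z^2 - x^2*z - y^2*z - 4*x*y + z
tr(b^3 a^-1 b^-1 a^2 b) = tr(b^-1 a^2 b^4) * tr(a) - tr(b^-1 a^2 b^4 a) = -x^2*y^4*z + x^3*y^3 + x*y^5 + x*y^3*z^2 + 2*x^2*y^2*z - 2*x^3*y - 6*x*y^3 - 2*x*y*z^2 + y^2*z + 7*x*y - z
reduce: tr(a b a^-2 b^3 a^-1 b^-1 a) = tr(b^3 a^-1 b^-1 a^2 b a^-1) * tr(a) - tr(b^3 a^-1 b^-1 a^2 b) = -x^4*y^4*z + x^5*y^3 + x^3*y^5 + 2*x^3*y^3*z^2 + x^4*y^2*z - x^2*y^2*z^3 - 2*x^5*y - 7*x^3*y^3 - 3*x^3*y*z^2 - x*y^5 - x*y^3*z^2 + x^4*z + 3*x^2*y^2*z + x^2*z^3 + 10*x^3*y + 7*x*y^3 + 2*x*y*z^2 - 4*x^2*z - y^2*z - 10*x*y + z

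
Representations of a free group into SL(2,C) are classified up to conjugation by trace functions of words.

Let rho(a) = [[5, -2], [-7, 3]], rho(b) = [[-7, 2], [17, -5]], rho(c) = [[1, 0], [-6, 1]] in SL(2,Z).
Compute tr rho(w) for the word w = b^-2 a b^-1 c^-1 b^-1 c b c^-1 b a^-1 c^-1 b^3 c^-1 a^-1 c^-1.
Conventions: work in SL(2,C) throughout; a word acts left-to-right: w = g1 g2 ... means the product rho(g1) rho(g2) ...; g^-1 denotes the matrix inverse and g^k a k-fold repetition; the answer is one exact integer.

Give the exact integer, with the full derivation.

-3557019550

rho(b^-1) = [[-5, -2], [-17, -7]]
... * rho(b^-1) = [[-5, -2], [-17, -7]]  ->  [[59, 24], [204, 83]]
... * rho(a) = [[5, -2], [-7, 3]]  ->  [[127, -46], [439, -159]]
... * rho(b^-1) = [[-5, -2], [-17, -7]]  ->  [[147, 68], [508, 235]]
... * rho(c^-1) = [[1, 0], [6, 1]]  ->  [[555, 68], [1918, 235]]
... * rho(b^-1) = [[-5, -2], [-17, -7]]  ->  [[-3931, -1586], [-13585, -5481]]
... * rho(c) = [[1, 0], [-6, 1]]  ->  [[5585, -1586], [19301, -5481]]
... * rho(b) = [[-7, 2], [17, -5]]  ->  [[-66057, 19100], [-228284, 66007]]
... * rho(c^-1) = [[1, 0], [6, 1]]  ->  [[48543, 19100], [167758, 66007]]
... * rho(b) = [[-7, 2], [17, -5]]  ->  [[-15101, 1586], [-52187, 5481]]
... * rho(a^-1) = [[3, 2], [7, 5]]  ->  [[-34201, -22272], [-118194, -76969]]
... * rho(c^-1) = [[1, 0], [6, 1]]  ->  [[-167833, -22272], [-580008, -76969]]
... * rho(b) = [[-7, 2], [17, -5]]  ->  [[796207, -224306], [2751583, -775171]]
... * rho(b) = [[-7, 2], [17, -5]]  ->  [[-9386651, 2713944], [-32438988, 9379021]]
... * rho(b) = [[-7, 2], [17, -5]]  ->  [[111843605, -32343022], [386516273, -111773081]]
... * rho(c^-1) = [[1, 0], [6, 1]]  ->  [[-82214527, -32343022], [-284122213, -111773081]]
... * rho(a^-1) = [[3, 2], [7, 5]]  ->  [[-473044735, -326144164], [-1634778206, -1127109831]]
... * rho(c^-1) = [[1, 0], [6, 1]]  ->  [[-2429909719, -326144164], [-8397437192, -1127109831]]
tr = -2429909719 + -1127109831 = -3557019550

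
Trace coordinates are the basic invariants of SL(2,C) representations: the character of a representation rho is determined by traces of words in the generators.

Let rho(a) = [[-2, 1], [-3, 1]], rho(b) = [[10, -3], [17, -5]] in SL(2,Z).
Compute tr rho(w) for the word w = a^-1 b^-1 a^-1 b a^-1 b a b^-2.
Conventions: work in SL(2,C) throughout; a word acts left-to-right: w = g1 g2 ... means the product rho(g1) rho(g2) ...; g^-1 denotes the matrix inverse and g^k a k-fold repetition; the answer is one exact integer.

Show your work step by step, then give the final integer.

-846

rho(a^-1) = [[1, -1], [3, -2]]
... * rho(b^-1) = [[-5, 3], [-17, 10]]  ->  [[12, -7], [19, -11]]
... * rho(a^-1) = [[1, -1], [3, -2]]  ->  [[-9, 2], [-14, 3]]
... * rho(b) = [[10, -3], [17, -5]]  ->  [[-56, 17], [-89, 27]]
... * rho(a^-1) = [[1, -1], [3, -2]]  ->  [[-5, 22], [-8, 35]]
... * rho(b) = [[10, -3], [17, -5]]  ->  [[324, -95], [515, -151]]
... * rho(a) = [[-2, 1], [-3, 1]]  ->  [[-363, 229], [-577, 364]]
... * rho(b^-1) = [[-5, 3], [-17, 10]]  ->  [[-2078, 1201], [-3303, 1909]]
... * rho(b^-1) = [[-5, 3], [-17, 10]]  ->  [[-10027, 5776], [-15938, 9181]]
tr = -10027 + 9181 = -846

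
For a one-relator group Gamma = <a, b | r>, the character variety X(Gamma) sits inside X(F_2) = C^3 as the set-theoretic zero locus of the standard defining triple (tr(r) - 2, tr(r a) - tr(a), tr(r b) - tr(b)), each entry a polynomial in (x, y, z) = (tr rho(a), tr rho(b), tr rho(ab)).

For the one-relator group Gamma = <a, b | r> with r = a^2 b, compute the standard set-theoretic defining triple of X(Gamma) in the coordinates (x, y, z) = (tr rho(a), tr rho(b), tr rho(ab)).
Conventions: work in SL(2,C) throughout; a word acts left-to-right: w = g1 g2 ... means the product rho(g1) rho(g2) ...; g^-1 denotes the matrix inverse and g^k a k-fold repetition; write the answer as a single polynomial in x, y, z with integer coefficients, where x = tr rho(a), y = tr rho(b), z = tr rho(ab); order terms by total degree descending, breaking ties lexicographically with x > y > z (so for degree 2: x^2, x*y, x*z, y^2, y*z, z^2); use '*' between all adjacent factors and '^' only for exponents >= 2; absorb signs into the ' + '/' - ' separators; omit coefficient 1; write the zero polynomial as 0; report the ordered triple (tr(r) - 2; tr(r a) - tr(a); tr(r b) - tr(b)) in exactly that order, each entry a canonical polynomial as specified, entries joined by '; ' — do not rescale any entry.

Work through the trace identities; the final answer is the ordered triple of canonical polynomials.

x*z - y - 2; x^2*z - x*y - x - z; x*y*z - x^2 - y^2 - y + 2

next, trace(a^2 b) = trace(a) * trace(b a) - trace(b)   [square of a] = x*z - y
trace(a^2 b a) = trace(a) * trace(b a^2) - trace(b a)   [square of a] = x^2*z - x*y - z
and trace(a^2) = trace(a) * trace(a) - trace(1)  (reduce the a square) = x^2 - 2
trace(a^2 b^2) = trace(b) * trace(a^2 b) - trace(a^2)  (reduce the b square) = x*y*z - x^2 - y^2 + 2
assemble the triple (trace(r) - 2; trace(r a) - x; trace(r b) - y)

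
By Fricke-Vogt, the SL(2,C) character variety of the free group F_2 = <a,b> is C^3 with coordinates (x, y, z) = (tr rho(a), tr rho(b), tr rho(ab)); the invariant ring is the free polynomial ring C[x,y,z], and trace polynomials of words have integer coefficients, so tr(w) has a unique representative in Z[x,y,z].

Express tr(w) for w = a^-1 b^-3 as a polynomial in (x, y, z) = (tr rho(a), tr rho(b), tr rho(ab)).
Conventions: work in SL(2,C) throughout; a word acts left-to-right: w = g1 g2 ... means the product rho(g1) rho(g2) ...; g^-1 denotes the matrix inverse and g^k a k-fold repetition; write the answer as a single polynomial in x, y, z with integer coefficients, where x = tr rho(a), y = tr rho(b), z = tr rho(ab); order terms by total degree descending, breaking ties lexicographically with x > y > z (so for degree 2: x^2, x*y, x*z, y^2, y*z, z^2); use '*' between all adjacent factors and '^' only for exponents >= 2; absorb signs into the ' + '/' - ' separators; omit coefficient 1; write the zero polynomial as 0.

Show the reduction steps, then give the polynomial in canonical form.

trace(a^-1) = trace(a) = x
so trace(a^-1 b) = trace(b)*trace(a) - trace(b a)  (eliminate a^-1) = x*y - z
reduce: trace(a^-1 b^-1) = trace(a^-1)*trace(b) - trace(a^-1 b)  (eliminate b^-1) = z
so trace(a^-1 b^-2) = trace(a^-1 b^-1)*trace(b) - trace(a^-1)  (eliminate b^-1) = y*z - x
trace(a^-1 b^-3) = trace(a^-1 b^-2)*trace(b) - trace(a^-1 b^-1)  (eliminate b^-1) = y^2*z - x*y - z

y^2*z - x*y - z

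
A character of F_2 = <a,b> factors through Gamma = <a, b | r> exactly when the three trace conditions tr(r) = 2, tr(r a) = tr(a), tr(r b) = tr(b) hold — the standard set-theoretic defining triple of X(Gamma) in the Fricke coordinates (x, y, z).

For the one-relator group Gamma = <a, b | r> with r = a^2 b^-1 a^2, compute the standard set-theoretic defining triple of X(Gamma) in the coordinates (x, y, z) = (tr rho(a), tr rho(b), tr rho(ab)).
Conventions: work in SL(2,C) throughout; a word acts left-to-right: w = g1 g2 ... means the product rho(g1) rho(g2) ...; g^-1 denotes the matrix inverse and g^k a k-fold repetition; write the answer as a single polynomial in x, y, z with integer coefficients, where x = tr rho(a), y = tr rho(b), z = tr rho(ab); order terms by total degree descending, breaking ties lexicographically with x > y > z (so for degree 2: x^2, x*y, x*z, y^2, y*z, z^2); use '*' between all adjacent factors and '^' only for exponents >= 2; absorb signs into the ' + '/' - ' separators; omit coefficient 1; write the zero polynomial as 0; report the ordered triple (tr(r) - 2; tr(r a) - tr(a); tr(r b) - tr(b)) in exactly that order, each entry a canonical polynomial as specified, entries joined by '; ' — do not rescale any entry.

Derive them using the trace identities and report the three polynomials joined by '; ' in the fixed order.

x^4*y - x^3*z - 3*x^2*y + 2*x*z + y - 2; x^5*y - x^4*z - 4*x^3*y + 3*x^2*z + 3*x*y - x - z; x^3*y*z - x^2*y^2 - x^2*z^2 - y + 2

so trace(a^2) = trace(a)*trace(a) - trace(1)   [square of a] = x^2 - 2
reduce: trace(a^3) = trace(a)*trace(a^2) - trace(a)   [square of a] = x^3 - 3*x
so trace(a^4) = trace(a)*trace(a^3) - trace(a^2)   [square of a] = x^4 - 4*x^2 + 2
trace(b a^2) = trace(a)*trace(b a) - trace(b)   [square of a] = x*z - y
trace(a^2 b a) = trace(a)*trace(b a^2) - trace(b a)   [square of a] = x^2*z - x*y - z
so trace(a^4 b) = trace(a)*trace(a^2 b a) - trace(a^2 b)   [square of a] = x^3*z - x^2*y - 2*x*z + y
so trace(a^2 b^-1 a^2) = trace(a^4)*trace(b) - trace(a^4 b)   [inverse elimination on b] = x^4*y - x^3*z - 3*x^2*y + 2*x*z + y
trace(a^5) = trace(a)*trace(a^4) - trace(a^3) = x^5 - 5*x^3 + 5*x
reduce: trace(a^5 b) = trace(a)*trace(a^3 b a) - trace(a^3 b) = x^4*z - x^3*y - 3*x^2*z + 2*x*y + z
so trace(a^2 b^-1 a^3) = trace(a^5)*trace(b) - trace(a^5 b) = x^5*y - x^4*z - 4*x^3*y + 3*x^2*z + 3*x*y - z
reduce: trace(b a b a) = trace(a b)*trace(a b) - trace(1) = z^2 - 2
so trace(b a b) = trace(b)*trace(a b) - trace(a) = y*z - x
reduce: trace(b a^2 b a) = trace(a)*trace(b a b a) - trace(b a b) = x*z^2 - y*z - x
so trace(b a^2 b) = trace(b)*trace(a^2 b) - trace(a^2) = x*y*z - x^2 - y^2 + 2
reduce: trace(a^2 b a^2 b) = trace(a)*trace(b a^2 b a) - trace(b a^2 b) = x^2*z^2 - 2*x*y*z + y^2 - 2
reduce: trace(a^2 b^-1 a^2 b) = trace(a^2 b a^2)*trace(b) - trace(a^2 b a^2 b) = x^3*y*z - x^2*y^2 - x^2*z^2 + 2
assemble the triple (trace(r) - 2; trace(r a) - x; trace(r b) - y)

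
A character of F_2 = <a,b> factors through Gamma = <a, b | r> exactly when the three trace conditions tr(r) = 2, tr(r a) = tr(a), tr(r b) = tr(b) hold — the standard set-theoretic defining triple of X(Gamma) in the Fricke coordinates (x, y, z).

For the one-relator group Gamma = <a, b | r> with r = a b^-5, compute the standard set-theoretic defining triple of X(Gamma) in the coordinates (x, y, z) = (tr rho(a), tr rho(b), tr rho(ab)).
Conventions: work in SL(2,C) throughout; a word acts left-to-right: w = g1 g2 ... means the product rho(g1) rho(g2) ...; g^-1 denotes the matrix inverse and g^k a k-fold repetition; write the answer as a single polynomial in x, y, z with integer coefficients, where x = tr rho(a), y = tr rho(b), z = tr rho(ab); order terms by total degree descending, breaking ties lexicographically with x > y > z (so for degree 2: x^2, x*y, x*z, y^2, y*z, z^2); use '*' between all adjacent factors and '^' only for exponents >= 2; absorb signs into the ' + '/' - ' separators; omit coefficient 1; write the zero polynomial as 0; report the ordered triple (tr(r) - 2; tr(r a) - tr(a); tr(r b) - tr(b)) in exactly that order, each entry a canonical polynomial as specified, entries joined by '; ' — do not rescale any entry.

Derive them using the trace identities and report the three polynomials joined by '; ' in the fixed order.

tr(a b^-1) = tr(a) tr(b) - tr(a b)   [inverse elimination on b] = x*y - z
tr(b^-2 a) = tr(a b^-1) tr(b) - tr(a)   [inverse elimination on b] = x*y^2 - y*z - x
use: tr(b^-3 a) = tr(b^-2 a) tr(b) - tr(b^-2 a b)   [inverse elimination on b] = x*y^3 - y^2*z - 2*x*y + z
apply: tr(b^-4 a) = tr(b^-3 a) tr(b) - tr(b^-3 a b)   [inverse elimination on b] = x*y^4 - y^3*z - 3*x*y^2 + 2*y*z + x
tr(a b^-5) = tr(b^-4 a) tr(b) - tr(b^-4 a b)   [inverse elimination on b] = x*y^5 - y^4*z - 4*x*y^3 + 3*y^2*z + 3*x*y - z
tr(a^2) = tr(a) tr(a) - tr(1) = x^2 - 2
use: tr(a^2 b) = tr(a) tr(b a) - tr(b) = x*z - y
apply: tr(a^2 b^-1) = tr(a^2) tr(b) - tr(a^2 b) = x^2*y - x*z - y
tr(a^2 b^-2) = tr(a^2 b^-1) tr(b) - tr(a^2) = x^2*y^2 - x*y*z - x^2 - y^2 + 2
use: tr(b^-2 a^2 b^-1) = tr(a^2 b^-2) tr(b) - tr(a^2 b^-1) = x^2*y^3 - x*y^2*z - 2*x^2*y - y^3 + x*z + 3*y
apply: tr(b^-2 a^2 b^-2) = tr(b^-2 a^2 b^-1) tr(b) - tr(b^-2 a^2) = x^2*y^4 - x*y^3*z - 3*x^2*y^2 - y^4 + 2*x*y*z + x^2 + 4*y^2 - 2
tr(a b^-5 a) = tr(b^-2 a^2 b^-2) tr(b) - tr(b^-2 a^2 b^-1) = x^2*y^5 - x*y^4*z - 4*x^2*y^3 - y^5 + 3*x*y^2*z + 3*x^2*y + 5*y^3 - x*z - 5*y
assemble the triple (tr(r) - 2; tr(r a) - x; tr(r b) - y)

x*y^5 - y^4*z - 4*x*y^3 + 3*y^2*z + 3*x*y - z - 2; x^2*y^5 - x*y^4*z - 4*x^2*y^3 - y^5 + 3*x*y^2*z + 3*x^2*y + 5*y^3 - x*z - x - 5*y; x*y^4 - y^3*z - 3*x*y^2 + 2*y*z + x - y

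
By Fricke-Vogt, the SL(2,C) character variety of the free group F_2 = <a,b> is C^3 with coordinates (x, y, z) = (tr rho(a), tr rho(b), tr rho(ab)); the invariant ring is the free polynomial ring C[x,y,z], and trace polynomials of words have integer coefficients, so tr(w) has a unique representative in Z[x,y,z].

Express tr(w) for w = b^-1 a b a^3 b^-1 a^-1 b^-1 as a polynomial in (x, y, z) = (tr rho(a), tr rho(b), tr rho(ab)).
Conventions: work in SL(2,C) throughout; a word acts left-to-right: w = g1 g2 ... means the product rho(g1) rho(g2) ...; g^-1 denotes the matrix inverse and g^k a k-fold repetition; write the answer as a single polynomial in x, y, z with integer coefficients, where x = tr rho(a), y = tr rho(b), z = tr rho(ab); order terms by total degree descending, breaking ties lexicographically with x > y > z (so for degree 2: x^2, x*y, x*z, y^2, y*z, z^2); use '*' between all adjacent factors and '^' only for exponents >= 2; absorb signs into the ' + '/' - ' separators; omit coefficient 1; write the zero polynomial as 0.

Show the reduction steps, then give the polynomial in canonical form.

tr(b a^2) = tr(a) * tr(b a) - tr(b)   [square of a] = x*z - y
tr(b a^3) = tr(a) * tr(b a^2) - tr(b a)   [square of a] = x^2*z - x*y - z
tr(a b a^3) = tr(a) * tr(b a^3) - tr(b a^2)   [square of a] = x^3*z - x^2*y - 2*x*z + y
tr(b a b a) = tr(a b) * tr(a b) - tr(1)   [split at a repeated a] = z^2 - 2
tr(b a b) = tr(b) * tr(a b) - tr(a)   [square of b] = y*z - x
tr(a b a b a) = tr(a) * tr(b a b a) - tr(b a b)   [square of a] = x*z^2 - y*z - x
tr(a b a^3 b) = tr(a) * tr(a b a b a) - tr(a b a b)   [square of a] = x^2*z^2 - x*y*z - x^2 - z^2 + 2
tr(b^-1 a b a^3) = tr(a b a^3) * tr(b) - tr(a b a^3 b)   [inverse elimination on b] = x^3*y*z - x^2*y^2 - x^2*z^2 - x*y*z + x^2 + y^2 + z^2 - 2
tr(b^-1 a b a^3 b^-1) = tr(b^-1 a b a^3) * tr(b) - tr(b^-1 a b a^3 b)   [inverse elimination on b] = x^3*y^2*z - x^2*y^3 - x^2*y*z^2 - x^3*z - x*y^2*z + 2*x^2*y + y^3 + y*z^2 + 2*x*z - 3*y
tr(b^-2 a b a^3 b^-1) = tr(b^-1 a b a^3 b^-1) * tr(b) - tr(b^-1 a b a^3)   [inverse elimination on b] = x^3*y^3*z - x^2*y^4 - x^2*y^2*z^2 - 2*x^3*y*z - x*y^3*z + 3*x^2*y^2 + x^2*z^2 + y^4 + y^2*z^2 + 3*x*y*z - x^2 - 4*y^2 - z^2 + 2
tr(a b a^4) = tr(a) * tr(a^3 b a) - tr(a^3 b)   [square of a] = x^4*z - x^3*y - 3*x^2*z + 2*x*y + z
tr(a b a^4 b) = tr(a) * tr(a^2 b a b a) - tr(a^2 b a b)   [square of a] = x^3*z^2 - x^2*y*z - x^3 - 2*x*z^2 + y*z + 3*x
tr(a b^-1 a b a^3) = tr(a b a^4) * tr(b) - tr(a b a^4 b)   [inverse elimination on b] = x^4*y*z - x^3*y^2 - x^3*z^2 - 2*x^2*y*z + x^3 + 2*x*y^2 + 2*x*z^2 - 3*x
tr(b^2) = tr(b) * tr(b) - tr(1)   [square of b] = y^2 - 2
tr(b a^2 b) = tr(a) * tr(b^2 a) - tr(b^2)   [square of a] = x*y*z - x^2 - y^2 + 2
tr(a b a^2 b a) = tr(a) * tr(b a^2 b a) - tr(b a^2 b)   [square of a] = x^2*z^2 - 2*x*y*z + y^2 - 2
tr(a b a^3 b a) = tr(a) * tr(a b a^2 b a) - tr(a b a^2 b)   [square of a] = x^3*z^2 - 2*x^2*y*z + x*y^2 - x*z^2 + y*z - x
tr(b a b a b a) = tr(a b) * tr(a b a b) - tr(a^-1 b^-1)   [split at a repeated a] = z^3 - 3*z
tr(b a b a b) = tr(b) * tr(a b a b) - tr(a b a)   [square of b] = y*z^2 - x*z - y
tr(b a b a b a^2) = tr(a) * tr(b a b a b a) - tr(b a b a b)   [square of a] = x*z^3 - y*z^2 - 2*x*z + y
tr(a b a^3 b a b) = tr(a) * tr(b a b a b a^2) - tr(b a b a b a)   [square of a] = x^2*z^3 - x*y*z^2 - 2*x^2*z - z^3 + x*y + 3*z
tr(a b^-1 a b a^3 b) = tr(a b a^3 b a) * tr(b) - tr(a b a^3 b a b)   [inverse elimination on b] = x^3*y*z^2 - 2*x^2*y^2*z - x^2*z^3 + x*y^3 + 2*x^2*z + y^2*z + z^3 - 2*x*y - 3*z
tr(b^-1 a b a^3 b^-1 a) = tr(a b^-1 a b a^3) * tr(b) - tr(a b^-1 a b a^3 b)   [inverse elimination on b] = x^4*y^2*z - x^3*y^3 - 2*x^3*y*z^2 + x^2*z^3 + x^3*y + x*y^3 + 2*x*y*z^2 - 2*x^2*z - y^2*z - z^3 - x*y + 3*z
tr(a b a^3 b^-1 a) = tr(a^2 b a^3) * tr(b) - tr(a^2 b a^3 b)   [inverse elimination on b] = x^4*y*z - x^3*y^2 - x^3*z^2 - x^2*y*z + x*y^2 + x*z^2 + x
tr(b^-2 a b a^3 b^-1 a) = tr(b^-1 a b a^3 b^-1 a) * tr(b) - tr(b^-1 a b a^3 b^-1 a b)   [inverse elimination on b] = x^4*y^3*z - x^3*y^4 - 2*x^3*y^2*z^2 - x^4*y*z + x^2*y*z^3 + 2*x^3*y^2 + x^3*z^2 + x*y^4 + 2*x*y^2*z^2 - x^2*y*z - y^3*z - y*z^3 - 2*x*y^2 - x*z^2 + 3*y*z - x
tr(b^-1 a b a^3 b^-1 a^-1 b^-1) = tr(b^-2 a b a^3 b^-1) * tr(a) - tr(b^-2 a b a^3 b^-1 a)   [inverse elimination on a] = x^3*y^2*z^2 - x^4*y*z - x^2*y^3*z - x^2*y*z^3 + x^3*y^2 - x*y^2*z^2 + 4*x^2*y*z + y^3*z + y*z^3 - x^3 - 2*x*y^2 - 3*y*z + 3*x

x^3*y^2*z^2 - x^4*y*z - x^2*y^3*z - x^2*y*z^3 + x^3*y^2 - x*y^2*z^2 + 4*x^2*y*z + y^3*z + y*z^3 - x^3 - 2*x*y^2 - 3*y*z + 3*x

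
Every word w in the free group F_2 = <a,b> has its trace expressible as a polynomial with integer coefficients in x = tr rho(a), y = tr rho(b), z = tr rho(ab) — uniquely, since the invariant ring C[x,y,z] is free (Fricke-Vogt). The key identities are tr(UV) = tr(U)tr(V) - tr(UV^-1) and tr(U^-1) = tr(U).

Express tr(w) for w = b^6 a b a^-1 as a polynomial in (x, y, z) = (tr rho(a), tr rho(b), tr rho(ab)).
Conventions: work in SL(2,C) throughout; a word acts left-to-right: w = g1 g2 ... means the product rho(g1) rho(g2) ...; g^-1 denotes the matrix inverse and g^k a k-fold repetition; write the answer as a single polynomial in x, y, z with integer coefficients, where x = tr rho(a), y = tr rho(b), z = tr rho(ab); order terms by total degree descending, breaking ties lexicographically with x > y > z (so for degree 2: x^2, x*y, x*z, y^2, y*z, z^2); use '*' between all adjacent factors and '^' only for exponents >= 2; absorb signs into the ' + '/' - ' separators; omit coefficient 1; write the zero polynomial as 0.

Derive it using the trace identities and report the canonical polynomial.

x*y^6*z - x^2*y^5 - y^5*z^2 - 4*x*y^4*z + 4*x^2*y^3 + y^5 + 4*y^3*z^2 + 3*x*y^2*z - 3*x^2*y - 5*y^3 - 3*y*z^2 + 5*y

and trace(a b^2) = trace(b) * trace(a b) - trace(a)   [square of b] = y*z - x
next, trace(b^2 a b) = trace(b) * trace(a b^2) - trace(a b)   [square of b] = y^2*z - x*y - z
trace(b^3 a b) = trace(b) * trace(b^2 a b) - trace(b^2 a)   [square of b] = y^3*z - x*y^2 - 2*y*z + x
and trace(b a b^4) = trace(b) * trace(b^3 a b) - trace(b^3 a)   [square of b] = y^4*z - x*y^3 - 3*y^2*z + 2*x*y + z
next, trace(b^2 a b^4) = trace(b) * trace(b a b^4) - trace(b a b^3)   [square of b] = y^5*z - x*y^4 - 4*y^3*z + 3*x*y^2 + 3*y*z - x
and trace(b^6 a b) = trace(b) * trace(b^2 a b^4) - trace(b^2 a b^3)   [square of b] = y^6*z - x*y^5 - 5*y^4*z + 4*x*y^3 + 6*y^2*z - 3*x*y - z
trace(a b a b) = trace(b a) * trace(b a) - trace(1)   [split at a repeated b] = z^2 - 2
trace(a b a) = trace(a) * trace(b a) - trace(b)   [square of a] = x*z - y
trace(a b a b^2) = trace(b) * trace(a b a b) - trace(a b a)   [square of b] = y*z^2 - x*z - y
next, trace(b^2 a b a b) = trace(b) * trace(a b a b^2) - trace(a b a b)   [square of b] = y^2*z^2 - x*y*z - y^2 - z^2 + 2
and trace(b a b a b^3) = trace(b) * trace(b^2 a b a b) - trace(b^2 a b a)   [square of b] = y^3*z^2 - x*y^2*z - y^3 - 2*y*z^2 + x*z + 3*y
trace(a b a b^5) = trace(b) * trace(b a b a b^3) - trace(b a b a b^2)   [square of b] = y^4*z^2 - x*y^3*z - y^4 - 3*y^2*z^2 + 2*x*y*z + 4*y^2 + z^2 - 2
trace(b^6 a b a) = trace(b) * trace(a b a b^5) - trace(a b a b^4)   [square of b] = y^5*z^2 - x*y^4*z - y^5 - 4*y^3*z^2 + 3*x*y^2*z + 5*y^3 + 3*y*z^2 - x*z - 5*y
trace(b^6 a b a^-1) = trace(b^6 a b) * trace(a) - trace(b^6 a b a)   [inverse elimination on a] = x*y^6*z - x^2*y^5 - y^5*z^2 - 4*x*y^4*z + 4*x^2*y^3 + y^5 + 4*y^3*z^2 + 3*x*y^2*z - 3*x^2*y - 5*y^3 - 3*y*z^2 + 5*y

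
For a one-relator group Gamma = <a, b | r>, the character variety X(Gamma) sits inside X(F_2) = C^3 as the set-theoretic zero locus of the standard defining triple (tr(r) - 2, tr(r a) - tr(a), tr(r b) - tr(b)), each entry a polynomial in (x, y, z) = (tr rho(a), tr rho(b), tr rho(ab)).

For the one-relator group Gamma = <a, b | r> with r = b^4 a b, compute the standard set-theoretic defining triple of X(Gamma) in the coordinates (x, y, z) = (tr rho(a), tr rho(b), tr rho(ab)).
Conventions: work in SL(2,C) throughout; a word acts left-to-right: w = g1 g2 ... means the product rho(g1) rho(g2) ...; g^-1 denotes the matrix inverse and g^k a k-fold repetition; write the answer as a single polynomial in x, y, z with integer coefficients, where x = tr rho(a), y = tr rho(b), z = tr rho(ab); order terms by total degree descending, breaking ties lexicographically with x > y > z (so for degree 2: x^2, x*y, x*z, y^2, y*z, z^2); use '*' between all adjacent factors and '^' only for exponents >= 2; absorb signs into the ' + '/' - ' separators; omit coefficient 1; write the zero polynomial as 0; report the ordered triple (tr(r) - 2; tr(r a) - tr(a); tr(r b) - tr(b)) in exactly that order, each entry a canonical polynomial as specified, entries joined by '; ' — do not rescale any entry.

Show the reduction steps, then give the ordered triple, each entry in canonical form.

y^4*z - x*y^3 - 3*y^2*z + 2*x*y + z - 2; y^3*z^2 - x*y^2*z - y^3 - 2*y*z^2 + x*z - x + 3*y; y^5*z - x*y^4 - 4*y^3*z + 3*x*y^2 + 3*y*z - x - y

and trace(a b^2) = trace(b) trace(a b) - trace(a) = y*z - x
next, trace(b^2 a b) = trace(b) trace(a b^2) - trace(a b) = y^2*z - x*y - z
and trace(a b^4) = trace(b) trace(b^2 a b) - trace(b^2 a) = y^3*z - x*y^2 - 2*y*z + x
next, trace(b^4 a b) = trace(b) trace(a b^4) - trace(a b^3) = y^4*z - x*y^3 - 3*y^2*z + 2*x*y + z
trace(a b a b) = trace(b a) trace(b a) - trace(1) = z^2 - 2
and trace(a b a) = trace(a) trace(b a) - trace(b) = x*z - y
and trace(a b a b^2) = trace(b) trace(a b a b) - trace(a b a) = y*z^2 - x*z - y
and trace(b^2 a b a b) = trace(b) trace(a b a b^2) - trace(a b a b) = y^2*z^2 - x*y*z - y^2 - z^2 + 2
trace(b^4 a b a) = trace(b) trace(b^2 a b a b) - trace(b^2 a b a) = y^3*z^2 - x*y^2*z - y^3 - 2*y*z^2 + x*z + 3*y
next, trace(b^4 a b^2) = trace(b) trace(a b^5) - trace(a b^4)   [square of b] = y^5*z - x*y^4 - 4*y^3*z + 3*x*y^2 + 3*y*z - x
assemble the triple (trace(r) - 2; trace(r a) - x; trace(r b) - y)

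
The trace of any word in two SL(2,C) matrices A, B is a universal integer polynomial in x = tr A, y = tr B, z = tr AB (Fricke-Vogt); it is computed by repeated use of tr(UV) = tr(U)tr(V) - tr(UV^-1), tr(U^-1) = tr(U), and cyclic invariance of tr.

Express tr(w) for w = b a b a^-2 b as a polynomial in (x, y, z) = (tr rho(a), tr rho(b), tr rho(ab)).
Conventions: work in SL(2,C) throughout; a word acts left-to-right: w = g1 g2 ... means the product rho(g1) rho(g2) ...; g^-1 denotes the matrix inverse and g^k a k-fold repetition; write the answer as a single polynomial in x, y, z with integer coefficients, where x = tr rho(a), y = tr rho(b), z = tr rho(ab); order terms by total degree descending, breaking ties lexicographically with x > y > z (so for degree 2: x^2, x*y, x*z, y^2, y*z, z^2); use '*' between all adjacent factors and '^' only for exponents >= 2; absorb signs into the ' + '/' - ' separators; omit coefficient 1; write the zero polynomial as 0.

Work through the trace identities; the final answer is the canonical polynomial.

x^2*y^2*z - x^3*y - x*y*z^2 - y^2*z + 2*x*y + z

tr(b a b) = tr(b) * tr(a b) - tr(a)   [square of b] = y*z - x
tr(b^2 a b) = tr(b) * tr(b a b) - tr(b a)   [square of b] = y^2*z - x*y - z
tr(a b a b) = tr(a b) * tr(a b) - tr(1)   [split at a repeated a] = z^2 - 2
tr(a b a) = tr(a) * tr(b a) - tr(b)   [square of a] = x*z - y
tr(b^2 a b a) = tr(b) * tr(a b a b) - tr(a b a)   [square of b] = y*z^2 - x*z - y
tr(a^-1 b^2 a b) = tr(b^2 a b) * tr(a) - tr(b^2 a b a)   [inverse elimination on a] = x*y^2*z - x^2*y - y*z^2 + y
tr(b a b a^-2 b) = tr(a^-1 b^2 a b) * tr(a) - tr(a^-1 b^2 a b a)   [inverse elimination on a] = x^2*y^2*z - x^3*y - x*y*z^2 - y^2*z + 2*x*y + z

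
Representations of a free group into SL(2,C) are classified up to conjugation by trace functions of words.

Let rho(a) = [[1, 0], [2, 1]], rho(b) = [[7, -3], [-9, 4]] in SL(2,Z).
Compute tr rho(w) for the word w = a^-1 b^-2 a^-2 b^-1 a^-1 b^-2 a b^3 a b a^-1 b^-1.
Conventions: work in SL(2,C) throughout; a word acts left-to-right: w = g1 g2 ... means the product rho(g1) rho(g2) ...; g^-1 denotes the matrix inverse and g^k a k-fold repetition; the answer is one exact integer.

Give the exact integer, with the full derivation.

-80138527

rho(a^-1) = [[1, 0], [-2, 1]]
... * rho(b^-1) = [[4, 3], [9, 7]]  ->  [[4, 3], [1, 1]]
... * rho(b^-1) = [[4, 3], [9, 7]]  ->  [[43, 33], [13, 10]]
... * rho(a^-1) = [[1, 0], [-2, 1]]  ->  [[-23, 33], [-7, 10]]
... * rho(a^-1) = [[1, 0], [-2, 1]]  ->  [[-89, 33], [-27, 10]]
... * rho(b^-1) = [[4, 3], [9, 7]]  ->  [[-59, -36], [-18, -11]]
... * rho(a^-1) = [[1, 0], [-2, 1]]  ->  [[13, -36], [4, -11]]
... * rho(b^-1) = [[4, 3], [9, 7]]  ->  [[-272, -213], [-83, -65]]
... * rho(b^-1) = [[4, 3], [9, 7]]  ->  [[-3005, -2307], [-917, -704]]
... * rho(a) = [[1, 0], [2, 1]]  ->  [[-7619, -2307], [-2325, -704]]
... * rho(b) = [[7, -3], [-9, 4]]  ->  [[-32570, 13629], [-9939, 4159]]
... * rho(b) = [[7, -3], [-9, 4]]  ->  [[-350651, 152226], [-107004, 46453]]
... * rho(b) = [[7, -3], [-9, 4]]  ->  [[-3824591, 1660857], [-1167105, 506824]]
... * rho(a) = [[1, 0], [2, 1]]  ->  [[-502877, 1660857], [-153457, 506824]]
... * rho(b) = [[7, -3], [-9, 4]]  ->  [[-18467852, 8152059], [-5635615, 2487667]]
... * rho(a^-1) = [[1, 0], [-2, 1]]  ->  [[-34771970, 8152059], [-10610949, 2487667]]
... * rho(b^-1) = [[4, 3], [9, 7]]  ->  [[-65719349, -47251497], [-20054793, -14419178]]
tr = -65719349 + -14419178 = -80138527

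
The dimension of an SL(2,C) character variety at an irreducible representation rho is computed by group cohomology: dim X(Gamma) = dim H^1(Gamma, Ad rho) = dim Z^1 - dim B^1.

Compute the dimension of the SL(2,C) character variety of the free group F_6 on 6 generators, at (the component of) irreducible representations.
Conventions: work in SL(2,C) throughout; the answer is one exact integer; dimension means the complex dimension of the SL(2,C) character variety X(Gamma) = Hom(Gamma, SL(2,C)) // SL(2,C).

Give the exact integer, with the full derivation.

15

Here Gamma is free of rank 6 — no relator constrains a cocycle.
So Z^1 = (sl_2)^6 in full: dim Z^1 = 18.
dim B^1 = 3: the coboundary map is injective because an irreducible image has centralizer 0 in sl_2.
Therefore dim X = 18 - 3 = 15.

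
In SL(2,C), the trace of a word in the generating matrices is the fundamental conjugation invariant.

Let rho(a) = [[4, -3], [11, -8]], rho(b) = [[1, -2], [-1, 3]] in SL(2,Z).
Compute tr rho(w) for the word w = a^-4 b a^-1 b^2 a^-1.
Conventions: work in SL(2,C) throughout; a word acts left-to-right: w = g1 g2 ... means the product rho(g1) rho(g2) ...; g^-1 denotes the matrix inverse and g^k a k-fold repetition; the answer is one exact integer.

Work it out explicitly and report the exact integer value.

rho(a^-1) = [[-8, 3], [-11, 4]]
... * rho(a^-1) = [[-8, 3], [-11, 4]]  ->  [[31, -12], [44, -17]]
... * rho(a^-1) = [[-8, 3], [-11, 4]]  ->  [[-116, 45], [-165, 64]]
... * rho(a^-1) = [[-8, 3], [-11, 4]]  ->  [[433, -168], [616, -239]]
... * rho(b) = [[1, -2], [-1, 3]]  ->  [[601, -1370], [855, -1949]]
... * rho(a^-1) = [[-8, 3], [-11, 4]]  ->  [[10262, -3677], [14599, -5231]]
... * rho(b) = [[1, -2], [-1, 3]]  ->  [[13939, -31555], [19830, -44891]]
... * rho(b) = [[1, -2], [-1, 3]]  ->  [[45494, -122543], [64721, -174333]]
... * rho(a^-1) = [[-8, 3], [-11, 4]]  ->  [[984021, -353690], [1399895, -503169]]
tr = 984021 + -503169 = 480852

480852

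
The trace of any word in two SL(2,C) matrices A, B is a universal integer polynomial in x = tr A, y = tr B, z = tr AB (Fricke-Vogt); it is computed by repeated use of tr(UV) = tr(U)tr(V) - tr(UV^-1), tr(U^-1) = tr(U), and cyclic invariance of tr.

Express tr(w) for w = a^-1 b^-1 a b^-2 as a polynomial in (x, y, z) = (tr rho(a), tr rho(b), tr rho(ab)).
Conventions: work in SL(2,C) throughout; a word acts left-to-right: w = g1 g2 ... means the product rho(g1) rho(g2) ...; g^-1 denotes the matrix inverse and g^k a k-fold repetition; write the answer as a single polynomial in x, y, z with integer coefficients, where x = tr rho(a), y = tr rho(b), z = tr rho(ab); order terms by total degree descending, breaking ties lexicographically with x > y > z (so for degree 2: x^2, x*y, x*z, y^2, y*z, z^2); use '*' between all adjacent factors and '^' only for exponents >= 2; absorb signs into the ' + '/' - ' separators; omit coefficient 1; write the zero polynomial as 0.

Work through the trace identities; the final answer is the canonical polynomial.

trace(b^-1) = trace(b) = y
trace(b^-2) = trace(b^-1)*trace(b) - trace(1)   [inverse elimination on b] = y^2 - 2
trace(a b^-1) = trace(a)*trace(b) - trace(a b)   [inverse elimination on b] = x*y - z
trace(a b a) = trace(a)*trace(b a) - trace(b)   [square of a] = x*z - y
trace(a b a b) = trace(b a)*trace(b a) - trace(1)   [split at a repeated b] = z^2 - 2
trace(a b a b^-1) = trace(a b a)*trace(b) - trace(a b a b)   [inverse elimination on b] = x*y*z - y^2 - z^2 + 2
trace(b a b^-2 a) = trace(a b a b^-1)*trace(b) - trace(a b a)   [inverse elimination on b] = x*y^2*z - y^3 - y*z^2 - x*z + 3*y
trace(a b^-2 a^-1 b) = trace(b a b^-2)*trace(a) - trace(b a b^-2 a)   [inverse elimination on a] = -x*y^2*z + x^2*y + y^3 + y*z^2 - 3*y
trace(a^-1 b^-1 a b^-2) = trace(a b^-2 a^-1)*trace(b) - trace(a b^-2 a^-1 b)   [inverse elimination on b] = x*y^2*z - x^2*y - y*z^2 + y

x*y^2*z - x^2*y - y*z^2 + y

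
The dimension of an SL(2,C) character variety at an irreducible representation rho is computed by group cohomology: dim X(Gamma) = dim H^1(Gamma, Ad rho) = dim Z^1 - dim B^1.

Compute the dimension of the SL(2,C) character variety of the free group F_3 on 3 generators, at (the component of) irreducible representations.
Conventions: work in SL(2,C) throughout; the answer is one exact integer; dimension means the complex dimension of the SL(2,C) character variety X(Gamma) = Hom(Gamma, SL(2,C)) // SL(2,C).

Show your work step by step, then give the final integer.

6

Here Gamma is free of rank 3 — no relator constrains a cocycle.
So Z^1 = (sl_2)^3 in full: dim Z^1 = 9.
dim B^1 = 3: the coboundary map is injective because an irreducible image has centralizer 0 in sl_2.
dim X = dim H^1 = dim Z^1 - dim B^1 = 9 - 3 = 6.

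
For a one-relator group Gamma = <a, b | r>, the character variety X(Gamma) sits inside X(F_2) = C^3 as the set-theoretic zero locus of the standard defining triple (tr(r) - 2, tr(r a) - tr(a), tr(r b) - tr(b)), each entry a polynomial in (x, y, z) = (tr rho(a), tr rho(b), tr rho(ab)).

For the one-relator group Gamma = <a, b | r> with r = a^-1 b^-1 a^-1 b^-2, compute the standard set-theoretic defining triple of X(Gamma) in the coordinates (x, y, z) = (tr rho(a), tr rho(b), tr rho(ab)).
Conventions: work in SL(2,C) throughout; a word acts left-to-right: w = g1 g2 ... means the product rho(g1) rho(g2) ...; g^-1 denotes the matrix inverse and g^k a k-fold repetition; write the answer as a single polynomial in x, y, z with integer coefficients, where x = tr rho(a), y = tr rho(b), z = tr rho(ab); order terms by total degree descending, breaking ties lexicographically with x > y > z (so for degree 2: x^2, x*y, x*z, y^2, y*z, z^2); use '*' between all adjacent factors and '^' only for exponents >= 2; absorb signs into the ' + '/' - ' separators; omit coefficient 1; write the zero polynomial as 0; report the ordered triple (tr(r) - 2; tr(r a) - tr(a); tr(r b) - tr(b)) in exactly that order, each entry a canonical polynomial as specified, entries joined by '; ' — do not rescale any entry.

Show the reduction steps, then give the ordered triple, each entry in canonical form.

y*z^2 - x*z - y - 2; y^2*z - x*y - x - z; z^2 - y - 2

reduce: trace(a^-1) = trace(a) = x
trace(a^-1 b) = trace(b)*trace(a) - trace(b a)   [inverse elimination on a] = x*y - z
trace(b^-1 a^-1) = trace(a^-1)*trace(b) - trace(a^-1 b)   [inverse elimination on b] = z
trace(b^-2 a^-1) = trace(b^-1 a^-1)*trace(b) - trace(b^-1 a^-1 b)   [inverse elimination on b] = y*z - x
so trace(b^-1 a^-1 b^-2) = trace(b^-2 a^-1)*trace(b) - trace(b^-2 a^-1 b)   [inverse elimination on b] = y^2*z - x*y - z
trace(b^-1 a b^-1) = trace(b^-1 a)*trace(b) - trace(b^-1 a b)   [inverse elimination on b] = x*y^2 - y*z - x
so trace(a^2) = trace(a)*trace(a) - trace(1)   [square of a] = x^2 - 2
trace(a^2 b) = trace(a)*trace(b a) - trace(b)   [square of a] = x*z - y
trace(a b^-1 a) = trace(a^2)*trace(b) - trace(a^2 b)   [inverse elimination on b] = x^2*y - x*z - y
reduce: trace(a b a b) = trace(a b)*trace(a b) - trace(1)   [split at a repeated a] = z^2 - 2
so trace(a b^-1 a b) = trace(a b a)*trace(b) - trace(a b a b)   [inverse elimination on b] = x*y*z - y^2 - z^2 + 2
trace(b^-1 a b^-1 a) = trace(a b^-1 a)*trace(b) - trace(a b^-1 a b)   [inverse elimination on b] = x^2*y^2 - 2*x*y*z + z^2 - 2
so trace(a b^-1 a^-1 b^-1) = trace(b^-1 a b^-1)*trace(a) - trace(b^-1 a b^-1 a)   [inverse elimination on a] = x*y*z - x^2 - z^2 + 2
reduce: trace(b^-1 a^-1 b^-2 a) = trace(a b^-1 a^-1 b^-1)*trace(b) - trace(a b^-1 a^-1)   [inverse elimination on b] = x*y^2*z - x^2*y - y*z^2 + y
trace(a^-1 b^-1 a^-1 b^-2) = trace(b^-1 a^-1 b^-2)*trace(a) - trace(b^-1 a^-1 b^-2 a)   [inverse elimination on a] = y*z^2 - x*z - y
assemble the triple (trace(r) - 2; trace(r a) - x; trace(r b) - y)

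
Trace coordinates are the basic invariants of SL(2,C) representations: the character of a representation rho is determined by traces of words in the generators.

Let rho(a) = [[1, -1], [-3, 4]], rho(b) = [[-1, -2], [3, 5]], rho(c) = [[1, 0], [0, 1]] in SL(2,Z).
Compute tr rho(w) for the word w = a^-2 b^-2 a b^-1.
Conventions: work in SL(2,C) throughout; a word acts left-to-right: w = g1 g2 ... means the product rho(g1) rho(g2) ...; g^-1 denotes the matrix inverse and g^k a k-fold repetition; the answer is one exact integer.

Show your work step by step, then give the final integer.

rho(a^-1) = [[4, 1], [3, 1]]
... * rho(a^-1) = [[4, 1], [3, 1]]  ->  [[19, 5], [15, 4]]
... * rho(b^-1) = [[5, 2], [-3, -1]]  ->  [[80, 33], [63, 26]]
... * rho(b^-1) = [[5, 2], [-3, -1]]  ->  [[301, 127], [237, 100]]
... * rho(a) = [[1, -1], [-3, 4]]  ->  [[-80, 207], [-63, 163]]
... * rho(b^-1) = [[5, 2], [-3, -1]]  ->  [[-1021, -367], [-804, -289]]
tr = -1021 + -289 = -1310

-1310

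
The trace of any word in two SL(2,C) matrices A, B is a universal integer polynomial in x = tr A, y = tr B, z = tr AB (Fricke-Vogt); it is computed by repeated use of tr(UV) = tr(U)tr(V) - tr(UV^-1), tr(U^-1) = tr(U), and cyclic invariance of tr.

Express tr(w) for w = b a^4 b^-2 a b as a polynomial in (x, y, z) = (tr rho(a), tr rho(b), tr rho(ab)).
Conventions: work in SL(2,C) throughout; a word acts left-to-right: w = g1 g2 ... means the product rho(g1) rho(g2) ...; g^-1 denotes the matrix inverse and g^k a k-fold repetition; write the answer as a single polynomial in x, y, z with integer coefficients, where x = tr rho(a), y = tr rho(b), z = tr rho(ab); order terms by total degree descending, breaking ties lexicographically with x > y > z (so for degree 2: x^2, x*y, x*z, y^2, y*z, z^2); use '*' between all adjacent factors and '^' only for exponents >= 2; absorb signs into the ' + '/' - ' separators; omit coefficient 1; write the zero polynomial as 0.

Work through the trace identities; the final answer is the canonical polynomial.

x^4*y^3*z - x^5*y^2 - x^3*y^4 - x^3*y^2*z^2 - 2*x^2*y^3*z + x^5 + 6*x^3*y^2 + 2*x*y^4 + 2*x*y^2*z^2 - 5*x^3 - 8*x*y^2 + 5*x

trace(a b a) = trace(a) trace(b a) - trace(b)   [square of a] = x*z - y
trace(a b a^2) = trace(a) trace(a b a) - trace(a b)   [square of a] = x^2*z - x*y - z
trace(a^4 b) = trace(a) trace(a b a^2) - trace(a b a)   [square of a] = x^3*z - x^2*y - 2*x*z + y
trace(a^2) = trace(a) trace(a) - trace(1)   [square of a] = x^2 - 2
trace(a^3) = trace(a) trace(a^2) - trace(a)   [square of a] = x^3 - 3*x
trace(a^4) = trace(a) trace(a^3) - trace(a^2)   [square of a] = x^4 - 4*x^2 + 2
trace(a^3 b^2 a) = trace(b) trace(a^4 b) - trace(a^4)   [square of b] = x^3*y*z - x^4 - x^2*y^2 - 2*x*y*z + 4*x^2 + y^2 - 2
trace(a^3 b^2) = trace(b) trace(a^3 b) - trace(a^3)   [square of b] = x^2*y*z - x^3 - x*y^2 - y*z + 3*x
trace(a b^2 a^4) = trace(a) trace(a^3 b^2 a) - trace(a^3 b^2)   [square of a] = x^4*y*z - x^5 - x^3*y^2 - 3*x^2*y*z + 5*x^3 + 2*x*y^2 + y*z - 5*x
trace(b a b a) = trace(b a) trace(b a) - trace(1)   [split at a repeated b] = z^2 - 2
trace(b a b) = trace(b) trace(a b) - trace(a)   [square of b] = y*z - x
trace(b a b a^2) = trace(a) trace(b a b a) - trace(b a b)   [square of a] = x*z^2 - y*z - x
trace(b a b a^3) = trace(a) trace(b a b a^2) - trace(b a b a)   [square of a] = x^2*z^2 - x*y*z - x^2 - z^2 + 2
trace(a^4 b a b) = trace(a) trace(b a b a^3) - trace(b a b a^2)   [square of a] = x^3*z^2 - x^2*y*z - x^3 - 2*x*z^2 + y*z + 3*x
trace(a^4 b a) = trace(a) trace(a^2 b a^2) - trace(a^2 b a)   [square of a] = x^4*z - x^3*y - 3*x^2*z + 2*x*y + z
trace(a b^2 a^4 b) = trace(b) trace(a^4 b a b) - trace(a^4 b a)   [square of b] = x^3*y*z^2 - x^4*z - x^2*y^2*z - 2*x*y*z^2 + 3*x^2*z + y^2*z + x*y - z
trace(a b^2 a^4 b^-1) = trace(a b^2 a^4) trace(b) - trace(a b^2 a^4 b)   [inverse elimination on b] = x^4*y^2*z - x^5*y - x^3*y^3 - x^3*y*z^2 + x^4*z - 2*x^2*y^2*z + 5*x^3*y + 2*x*y^3 + 2*x*y*z^2 - 3*x^2*z - 6*x*y + z
trace(b a^4 b^-2 a b) = trace(a b^2 a^4 b^-1) trace(b) - trace(a b^2 a^4)   [inverse elimination on b] = x^4*y^3*z - x^5*y^2 - x^3*y^4 - x^3*y^2*z^2 - 2*x^2*y^3*z + x^5 + 6*x^3*y^2 + 2*x*y^4 + 2*x*y^2*z^2 - 5*x^3 - 8*x*y^2 + 5*x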